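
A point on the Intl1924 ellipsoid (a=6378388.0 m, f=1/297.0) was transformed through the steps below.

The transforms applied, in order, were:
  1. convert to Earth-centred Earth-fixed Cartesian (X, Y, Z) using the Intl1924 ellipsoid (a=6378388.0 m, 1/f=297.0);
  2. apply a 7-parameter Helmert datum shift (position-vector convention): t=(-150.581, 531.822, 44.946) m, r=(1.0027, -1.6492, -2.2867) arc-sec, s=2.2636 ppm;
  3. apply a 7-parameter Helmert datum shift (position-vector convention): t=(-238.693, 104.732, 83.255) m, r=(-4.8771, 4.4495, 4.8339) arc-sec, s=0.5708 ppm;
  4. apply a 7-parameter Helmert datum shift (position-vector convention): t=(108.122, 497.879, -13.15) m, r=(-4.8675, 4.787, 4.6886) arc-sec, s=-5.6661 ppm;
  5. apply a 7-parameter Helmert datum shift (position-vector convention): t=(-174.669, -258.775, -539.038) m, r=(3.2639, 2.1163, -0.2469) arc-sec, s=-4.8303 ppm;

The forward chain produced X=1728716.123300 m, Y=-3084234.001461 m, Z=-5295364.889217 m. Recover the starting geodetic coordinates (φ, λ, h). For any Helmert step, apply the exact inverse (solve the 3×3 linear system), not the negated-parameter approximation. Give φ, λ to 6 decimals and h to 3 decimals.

start: X=1728716.1233, Y=-3084234.0015, Z=-5295364.8892 m
→ Helmert⁻¹: X=1728957.1601, Y=-3084071.8373, Z=-5294784.8858
→ Helmert⁻¹: X=1728911.6030, Y=-3084501.5446, Z=-5294834.4011
→ Helmert⁻¹: X=1729191.2435, Y=-3084519.8419, Z=-5294950.2650
→ Helmert⁻¹: X=1729329.7753, Y=-3085051.2489, Z=-5294982.0551
→ geod (Bowring, a=6378388.000): φ=-56.43797500°, λ=-60.72712900°, h=3978.0800 m

φ=-56.437975°, λ=-60.727129°, h=3978.080 m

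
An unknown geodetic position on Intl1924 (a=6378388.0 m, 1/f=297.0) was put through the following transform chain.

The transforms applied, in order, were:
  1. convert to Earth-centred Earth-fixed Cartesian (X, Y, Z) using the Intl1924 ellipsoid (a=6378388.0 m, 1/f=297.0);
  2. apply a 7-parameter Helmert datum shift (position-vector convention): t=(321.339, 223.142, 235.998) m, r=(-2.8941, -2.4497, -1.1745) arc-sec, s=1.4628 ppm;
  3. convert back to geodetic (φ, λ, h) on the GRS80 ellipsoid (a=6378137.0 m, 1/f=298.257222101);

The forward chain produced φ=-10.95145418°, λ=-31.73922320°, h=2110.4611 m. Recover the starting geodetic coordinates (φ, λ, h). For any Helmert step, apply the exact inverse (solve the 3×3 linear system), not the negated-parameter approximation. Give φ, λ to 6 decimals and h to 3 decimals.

φ=-10.955131°, λ=-31.742116°, h=1745.347 m

start: φ=-10.951454°, λ=-31.739223°, h=2110.461 m
→ ECEF (a=6378137.000, f=1/298.257222101): X=5327915.2646, Y=-3295628.2846, Z=-1204135.4496
→ Helmert⁻¹: X=5327590.5941, Y=-3295799.3693, Z=-1204479.2022
→ geod (Bowring, a=6378388.000): φ=-10.95513100°, λ=-31.74211600°, h=1745.3470 m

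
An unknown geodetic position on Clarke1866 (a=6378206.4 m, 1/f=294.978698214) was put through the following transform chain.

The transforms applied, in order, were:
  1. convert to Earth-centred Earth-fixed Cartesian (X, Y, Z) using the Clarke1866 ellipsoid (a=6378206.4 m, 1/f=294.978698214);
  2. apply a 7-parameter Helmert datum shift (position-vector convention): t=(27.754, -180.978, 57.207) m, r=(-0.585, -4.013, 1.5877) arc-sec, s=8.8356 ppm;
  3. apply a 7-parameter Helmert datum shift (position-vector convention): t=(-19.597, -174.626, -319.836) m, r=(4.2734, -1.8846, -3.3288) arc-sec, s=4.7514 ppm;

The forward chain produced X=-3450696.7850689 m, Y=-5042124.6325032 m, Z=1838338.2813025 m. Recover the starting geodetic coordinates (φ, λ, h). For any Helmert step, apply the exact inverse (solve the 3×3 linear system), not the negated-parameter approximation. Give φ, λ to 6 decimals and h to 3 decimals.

start: X=-3450696.7851, Y=-5042124.6325, Z=1838338.2813 m
→ Helmert⁻¹: X=-3450562.6227, Y=-5041943.6411, Z=1838785.3674
→ Helmert⁻¹: X=-3450562.9226, Y=-5041696.7712, Z=1838764.7479
→ geod (Bowring, a=6378206.400): φ=16.85794200°, λ=-124.38793700°, h=3734.8570 m

φ=16.857942°, λ=-124.387937°, h=3734.857 m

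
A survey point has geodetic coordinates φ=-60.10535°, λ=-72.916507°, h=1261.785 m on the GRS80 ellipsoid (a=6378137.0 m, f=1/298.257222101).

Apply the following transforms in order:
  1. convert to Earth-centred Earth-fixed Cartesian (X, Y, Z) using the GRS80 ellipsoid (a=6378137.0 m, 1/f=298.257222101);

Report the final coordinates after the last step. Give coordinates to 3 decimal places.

start: φ=-60.105350°, λ=-72.916507°, h=1261.785 m
→ ECEF (a=6378137.000, f=1/298.257222101): X=936394.3399, Y=-3046920.5547, Z=-5507430.3708

X=936394.340 m, Y=-3046920.555 m, Z=-5507430.371 m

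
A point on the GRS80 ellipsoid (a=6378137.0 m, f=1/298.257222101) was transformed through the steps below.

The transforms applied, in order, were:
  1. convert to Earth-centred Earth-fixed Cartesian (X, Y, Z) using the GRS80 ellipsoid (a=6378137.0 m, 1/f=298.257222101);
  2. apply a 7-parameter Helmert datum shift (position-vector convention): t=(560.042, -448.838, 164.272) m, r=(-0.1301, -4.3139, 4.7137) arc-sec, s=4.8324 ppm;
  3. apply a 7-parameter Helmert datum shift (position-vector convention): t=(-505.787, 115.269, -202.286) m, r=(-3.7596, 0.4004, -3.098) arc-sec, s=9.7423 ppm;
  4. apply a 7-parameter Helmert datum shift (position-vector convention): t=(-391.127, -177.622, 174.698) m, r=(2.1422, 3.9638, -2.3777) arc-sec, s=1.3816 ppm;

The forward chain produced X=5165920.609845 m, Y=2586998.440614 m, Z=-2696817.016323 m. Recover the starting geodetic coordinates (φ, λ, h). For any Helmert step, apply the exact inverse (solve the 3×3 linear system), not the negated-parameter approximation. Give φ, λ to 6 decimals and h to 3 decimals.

start: X=5165920.6098, Y=2586998.4406, Z=-2696817.0163 m
→ Helmert⁻¹: X=5166326.6021, Y=2587204.0333, Z=-2696915.5765
→ Helmert⁻¹: X=5166748.4290, Y=2587190.3141, Z=-2696629.8320
→ Helmert⁻¹: X=5166166.1498, Y=2587510.2880, Z=-2696887.4872
→ geod (Bowring, a=6378137.000): φ=-25.16889400°, λ=26.60431800°, h=2042.1690 m

φ=-25.168894°, λ=26.604318°, h=2042.169 m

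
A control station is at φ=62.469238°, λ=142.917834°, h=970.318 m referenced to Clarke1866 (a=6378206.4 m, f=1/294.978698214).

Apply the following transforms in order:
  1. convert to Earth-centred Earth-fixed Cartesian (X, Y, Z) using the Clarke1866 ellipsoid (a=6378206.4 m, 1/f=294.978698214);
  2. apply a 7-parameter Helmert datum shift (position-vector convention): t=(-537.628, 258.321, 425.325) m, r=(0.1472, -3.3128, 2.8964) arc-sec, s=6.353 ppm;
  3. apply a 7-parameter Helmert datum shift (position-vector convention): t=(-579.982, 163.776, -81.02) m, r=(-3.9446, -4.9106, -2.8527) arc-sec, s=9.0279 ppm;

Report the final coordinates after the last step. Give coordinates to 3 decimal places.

X=-2359983.458 m, Y=1783197.596 m, Z=5633847.457 m

start: φ=62.469238°, λ=142.917834°, h=970.318 m
→ ECEF (a=6378206.400, f=1/294.978698214): X=-2358604.5788, Y=1782644.8442, Z=5633543.3731
→ Helmert 7p (PV): X=-2359272.7037, Y=1782877.3499, Z=5633967.8786
→ Helmert 7p (PV): X=-2359983.4576, Y=1783197.5960, Z=5633847.4572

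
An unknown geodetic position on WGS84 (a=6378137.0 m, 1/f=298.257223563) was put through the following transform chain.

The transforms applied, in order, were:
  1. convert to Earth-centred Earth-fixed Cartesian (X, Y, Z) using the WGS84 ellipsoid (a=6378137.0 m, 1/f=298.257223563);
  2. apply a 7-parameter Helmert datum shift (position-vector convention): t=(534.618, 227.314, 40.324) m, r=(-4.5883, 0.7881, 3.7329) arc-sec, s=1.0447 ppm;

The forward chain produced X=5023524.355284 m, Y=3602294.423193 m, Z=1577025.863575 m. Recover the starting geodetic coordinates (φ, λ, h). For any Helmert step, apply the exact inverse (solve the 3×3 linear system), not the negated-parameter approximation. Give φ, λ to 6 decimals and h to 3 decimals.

start: X=5023524.3553, Y=3602294.4232, Z=1577025.8636 m
→ Helmert⁻¹: X=5023043.6505, Y=3601937.3593, Z=1577083.2083
→ geod (Bowring, a=6378137.000): φ=14.40603400°, λ=35.64365000°, h=2213.1680 m

φ=14.406034°, λ=35.643650°, h=2213.168 m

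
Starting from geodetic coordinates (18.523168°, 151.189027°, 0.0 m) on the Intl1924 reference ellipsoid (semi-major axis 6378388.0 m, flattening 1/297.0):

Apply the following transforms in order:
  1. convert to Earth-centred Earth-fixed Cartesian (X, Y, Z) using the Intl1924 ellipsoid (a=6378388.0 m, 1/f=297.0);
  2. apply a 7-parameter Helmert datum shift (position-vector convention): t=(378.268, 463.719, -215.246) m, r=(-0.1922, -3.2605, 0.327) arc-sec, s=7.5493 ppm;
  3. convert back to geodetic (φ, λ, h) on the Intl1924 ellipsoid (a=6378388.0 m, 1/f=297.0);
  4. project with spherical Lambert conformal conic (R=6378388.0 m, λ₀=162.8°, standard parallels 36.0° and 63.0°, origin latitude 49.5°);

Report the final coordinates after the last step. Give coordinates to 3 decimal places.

E=-1358235.259 m, N=-3409817.082 m

start: φ=18.523168°, λ=151.189027°, h=0.000 m
→ ECEF (a=6378388.000, f=1/297.0): X=-5301106.0071, Y=2915629.9061, Z=2013398.6681
→ Helmert 7p (PV): X=-5300804.2078, Y=2916109.1081, Z=2013112.1079
→ geod (Bowring, a=6378388.000): φ=18.52080926°, λ=151.18367312°, h=-122.7739 m
→ lcc (R=6378388.0, λ₀=162.8°): E=-1358235.2589, N=-3409817.0820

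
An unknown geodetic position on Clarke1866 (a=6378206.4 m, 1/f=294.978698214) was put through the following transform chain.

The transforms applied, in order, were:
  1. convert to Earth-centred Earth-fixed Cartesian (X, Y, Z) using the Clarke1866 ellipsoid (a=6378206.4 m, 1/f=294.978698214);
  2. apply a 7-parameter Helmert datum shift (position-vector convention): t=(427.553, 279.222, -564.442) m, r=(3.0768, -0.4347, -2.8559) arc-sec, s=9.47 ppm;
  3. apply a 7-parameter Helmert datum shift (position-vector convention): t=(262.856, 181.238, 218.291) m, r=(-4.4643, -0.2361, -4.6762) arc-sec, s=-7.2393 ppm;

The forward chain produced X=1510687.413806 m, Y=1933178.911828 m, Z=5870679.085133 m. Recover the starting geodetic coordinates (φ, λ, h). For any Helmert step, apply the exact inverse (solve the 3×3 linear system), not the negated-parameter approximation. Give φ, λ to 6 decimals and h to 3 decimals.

start: X=1510687.4138, Y=1933178.9118, Z=5870679.0851 m
→ Helmert⁻¹: X=1510398.3911, Y=1932918.8502, Z=5870543.3988
→ Helmert⁻¹: X=1509942.1517, Y=1932729.8091, Z=5871020.2297
→ geod (Bowring, a=6378206.400): φ=67.46522700°, λ=52.00132300°, h=2940.6380 m

φ=67.465227°, λ=52.001323°, h=2940.638 m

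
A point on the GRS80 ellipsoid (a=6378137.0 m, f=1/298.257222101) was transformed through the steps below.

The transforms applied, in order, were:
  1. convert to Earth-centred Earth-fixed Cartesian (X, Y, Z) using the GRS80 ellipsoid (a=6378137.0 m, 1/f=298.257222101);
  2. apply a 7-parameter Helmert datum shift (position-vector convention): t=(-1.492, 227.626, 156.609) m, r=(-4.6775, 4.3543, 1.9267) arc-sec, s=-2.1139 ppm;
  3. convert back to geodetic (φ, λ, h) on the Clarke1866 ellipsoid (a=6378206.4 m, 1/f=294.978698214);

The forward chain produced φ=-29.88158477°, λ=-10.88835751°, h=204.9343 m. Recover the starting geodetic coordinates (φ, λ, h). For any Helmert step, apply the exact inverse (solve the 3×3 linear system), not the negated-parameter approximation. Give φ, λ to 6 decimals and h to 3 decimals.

start: φ=-29.881585°, λ=-10.888358°, h=204.934 m
→ ECEF (a=6378206.400, f=1/294.978698214): X=5435449.4499, Y=-1045557.1891, Z=-3158928.4916
→ Helmert⁻¹: X=5435519.3508, Y=-1045766.1613, Z=-3159000.7485
→ geod (Bowring, a=6378137.000): φ=-29.87981300°, λ=-10.89034500°, h=345.1790 m

φ=-29.879813°, λ=-10.890345°, h=345.179 m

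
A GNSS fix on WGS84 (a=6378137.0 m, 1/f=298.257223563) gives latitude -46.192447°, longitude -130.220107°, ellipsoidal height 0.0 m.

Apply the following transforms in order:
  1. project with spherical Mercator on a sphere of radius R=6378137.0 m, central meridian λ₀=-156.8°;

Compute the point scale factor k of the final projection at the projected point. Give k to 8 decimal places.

1.44458921

start: φ=-46.192447°, λ=-130.220107°, h=0.000 m
→ into merc (λ₀=-156.8°): φ=-46.19244700°, λ−λ₀=26.57989300°
scale k = 1.44458921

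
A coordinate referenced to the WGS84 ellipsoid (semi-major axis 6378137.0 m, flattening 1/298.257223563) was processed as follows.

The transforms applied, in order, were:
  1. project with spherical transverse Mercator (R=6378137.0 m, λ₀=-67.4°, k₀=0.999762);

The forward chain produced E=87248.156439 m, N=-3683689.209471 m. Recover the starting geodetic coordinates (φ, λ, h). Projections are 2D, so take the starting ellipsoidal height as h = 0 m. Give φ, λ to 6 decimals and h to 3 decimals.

start: E=87248.1564, N=-3683689.2095 m
→ tm⁻¹: φ=-33.09552500°, λ=-66.46424900°

φ=-33.095525°, λ=-66.464249°, h=0.000 m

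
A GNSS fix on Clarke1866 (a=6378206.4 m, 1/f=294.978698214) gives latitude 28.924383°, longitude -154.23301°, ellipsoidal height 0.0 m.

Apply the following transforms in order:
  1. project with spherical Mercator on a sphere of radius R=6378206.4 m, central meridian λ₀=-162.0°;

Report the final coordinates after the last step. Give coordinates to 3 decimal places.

start: φ=28.924383°, λ=-154.233010°, h=0.000 m
→ merc (R=6378206.4, λ₀=-162.0°): E=864626.7796, N=3366061.8265

E=864626.780 m, N=3366061.827 m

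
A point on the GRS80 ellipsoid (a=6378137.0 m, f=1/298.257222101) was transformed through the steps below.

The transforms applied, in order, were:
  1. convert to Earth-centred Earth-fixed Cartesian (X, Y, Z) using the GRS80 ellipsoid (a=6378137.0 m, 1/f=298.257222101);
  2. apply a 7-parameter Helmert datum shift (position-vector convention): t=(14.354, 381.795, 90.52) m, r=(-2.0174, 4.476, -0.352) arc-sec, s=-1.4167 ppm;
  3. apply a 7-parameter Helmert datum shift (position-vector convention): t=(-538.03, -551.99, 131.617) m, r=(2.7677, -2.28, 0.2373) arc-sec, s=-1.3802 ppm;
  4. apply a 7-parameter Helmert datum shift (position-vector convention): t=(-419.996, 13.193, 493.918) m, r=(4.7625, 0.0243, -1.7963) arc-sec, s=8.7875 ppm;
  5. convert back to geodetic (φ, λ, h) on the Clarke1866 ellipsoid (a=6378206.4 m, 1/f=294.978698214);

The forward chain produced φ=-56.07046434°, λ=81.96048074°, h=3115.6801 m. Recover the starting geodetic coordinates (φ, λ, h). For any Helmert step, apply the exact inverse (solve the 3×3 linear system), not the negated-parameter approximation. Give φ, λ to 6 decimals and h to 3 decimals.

start: φ=-56.070464°, λ=81.960481°, h=3115.680 m
→ ECEF (a=6378206.400, f=1/294.978698214): X=499314.9356, Y=3535116.4552, Z=-5271209.3009
→ Helmert⁻¹: X=499700.3763, Y=3534954.8290, Z=-5271738.4548
→ Helmert⁻¹: X=500184.8896, Y=3535440.3835, Z=-5271930.3161
→ Helmert⁻¹: X=500279.6147, Y=3535116.0137, Z=-5271982.8731
→ geod (Bowring, a=6378137.000): φ=-56.07135700°, λ=81.94515100°, h=3738.4490 m

φ=-56.071357°, λ=81.945151°, h=3738.449 m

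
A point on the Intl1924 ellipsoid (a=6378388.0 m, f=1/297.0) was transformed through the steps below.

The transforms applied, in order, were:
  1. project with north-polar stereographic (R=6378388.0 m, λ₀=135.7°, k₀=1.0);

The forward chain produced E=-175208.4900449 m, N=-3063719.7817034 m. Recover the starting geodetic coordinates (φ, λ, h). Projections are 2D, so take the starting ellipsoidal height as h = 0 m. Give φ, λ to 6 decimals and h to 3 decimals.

start: E=-175208.4900, N=-3063719.7817 m
→ stereo⁻¹: φ=62.94824200°, λ=132.42692500°

φ=62.948242°, λ=132.426925°, h=0.000 m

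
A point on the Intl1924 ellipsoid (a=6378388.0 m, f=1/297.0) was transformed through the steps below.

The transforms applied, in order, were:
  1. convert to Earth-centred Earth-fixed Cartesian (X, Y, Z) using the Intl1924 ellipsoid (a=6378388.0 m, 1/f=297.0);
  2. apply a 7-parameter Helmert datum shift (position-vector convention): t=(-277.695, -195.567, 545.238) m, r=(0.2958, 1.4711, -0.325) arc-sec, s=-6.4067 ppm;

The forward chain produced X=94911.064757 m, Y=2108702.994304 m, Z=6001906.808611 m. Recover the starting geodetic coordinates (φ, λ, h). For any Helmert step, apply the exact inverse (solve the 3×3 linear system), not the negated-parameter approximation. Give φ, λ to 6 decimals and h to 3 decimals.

φ=70.740659°, λ=87.416872°, h=2602.601 m

start: X=94911.0648, Y=2108702.9943, Z=6001906.8086 m
→ Helmert⁻¹: X=95143.2442, Y=2108920.8289, Z=6001397.6740
→ geod (Bowring, a=6378388.000): φ=70.74065900°, λ=87.41687200°, h=2602.6010 m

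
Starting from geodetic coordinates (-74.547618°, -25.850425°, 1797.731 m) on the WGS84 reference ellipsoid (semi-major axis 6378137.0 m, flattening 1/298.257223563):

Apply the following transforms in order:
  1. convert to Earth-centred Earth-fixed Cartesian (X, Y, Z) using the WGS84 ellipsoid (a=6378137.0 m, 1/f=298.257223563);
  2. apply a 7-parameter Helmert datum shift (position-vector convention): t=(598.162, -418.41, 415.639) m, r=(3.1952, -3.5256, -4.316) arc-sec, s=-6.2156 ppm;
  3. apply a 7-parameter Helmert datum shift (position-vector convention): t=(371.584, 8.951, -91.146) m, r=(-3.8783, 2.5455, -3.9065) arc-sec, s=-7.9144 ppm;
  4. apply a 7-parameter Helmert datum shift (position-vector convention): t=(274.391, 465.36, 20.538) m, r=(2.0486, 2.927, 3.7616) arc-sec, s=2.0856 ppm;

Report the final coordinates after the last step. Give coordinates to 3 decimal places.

start: φ=-74.547618°, λ=-25.850425°, h=1797.731 m
→ ECEF (a=6378137.000, f=1/298.257223563): X=1534536.0298, Y=-743490.5365, Z=-6127237.4399
→ Helmert 7p (PV): X=1535213.8264, Y=-743841.5195, Z=-6126769.0046
→ Helmert 7p (PV): X=1535483.5630, Y=-743970.9549, Z=-6126816.6207
→ Helmert 7p (PV): X=1535687.7813, Y=-743418.2932, Z=-6126838.0392

X=1535687.781 m, Y=-743418.293 m, Z=-6126838.039 m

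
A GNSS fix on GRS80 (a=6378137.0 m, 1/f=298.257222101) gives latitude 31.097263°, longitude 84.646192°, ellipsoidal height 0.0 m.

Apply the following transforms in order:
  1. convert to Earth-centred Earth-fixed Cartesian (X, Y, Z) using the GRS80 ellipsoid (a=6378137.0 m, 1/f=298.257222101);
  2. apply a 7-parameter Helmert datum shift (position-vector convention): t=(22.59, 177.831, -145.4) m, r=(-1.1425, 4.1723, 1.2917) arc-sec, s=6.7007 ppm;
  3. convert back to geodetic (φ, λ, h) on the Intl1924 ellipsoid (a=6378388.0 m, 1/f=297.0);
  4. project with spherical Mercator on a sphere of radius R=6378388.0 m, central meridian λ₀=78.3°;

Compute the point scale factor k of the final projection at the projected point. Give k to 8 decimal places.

1.16780590

start: φ=31.097263°, λ=84.646192°, h=0.000 m
→ ECEF (a=6378137.000, f=1/298.257222101): X=510048.7902, Y=5442582.1276, Z=3275132.1285
→ Helmert 7p (PV): X=510106.9638, Y=5442817.7629, Z=3274968.2103
→ geod (Bowring, a=6378388.000): φ=31.09560661°, λ=84.64581538°, h=-105.8057 m
→ into merc (λ₀=78.3°): φ=31.09560661°, λ−λ₀=6.34581538°
scale k = 1.16780590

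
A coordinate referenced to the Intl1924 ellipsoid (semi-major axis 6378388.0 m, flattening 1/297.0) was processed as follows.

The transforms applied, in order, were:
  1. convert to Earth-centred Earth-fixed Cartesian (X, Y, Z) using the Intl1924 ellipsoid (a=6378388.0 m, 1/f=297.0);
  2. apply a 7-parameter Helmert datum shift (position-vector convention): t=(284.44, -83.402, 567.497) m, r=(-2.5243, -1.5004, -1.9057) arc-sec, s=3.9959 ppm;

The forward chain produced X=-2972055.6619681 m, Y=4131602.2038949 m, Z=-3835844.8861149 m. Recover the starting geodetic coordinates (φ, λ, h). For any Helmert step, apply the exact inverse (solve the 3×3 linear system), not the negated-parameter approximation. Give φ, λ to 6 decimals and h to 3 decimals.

start: X=-2972055.6620, Y=4131602.2039, Z=-3835844.8861 m
→ Helmert⁻¹: X=-2972394.3039, Y=4131688.5835, Z=-3836324.8674
→ geod (Bowring, a=6378388.000): φ=-37.19225100°, λ=125.73176600°, h=3063.9200 m

φ=-37.192251°, λ=125.731766°, h=3063.920 m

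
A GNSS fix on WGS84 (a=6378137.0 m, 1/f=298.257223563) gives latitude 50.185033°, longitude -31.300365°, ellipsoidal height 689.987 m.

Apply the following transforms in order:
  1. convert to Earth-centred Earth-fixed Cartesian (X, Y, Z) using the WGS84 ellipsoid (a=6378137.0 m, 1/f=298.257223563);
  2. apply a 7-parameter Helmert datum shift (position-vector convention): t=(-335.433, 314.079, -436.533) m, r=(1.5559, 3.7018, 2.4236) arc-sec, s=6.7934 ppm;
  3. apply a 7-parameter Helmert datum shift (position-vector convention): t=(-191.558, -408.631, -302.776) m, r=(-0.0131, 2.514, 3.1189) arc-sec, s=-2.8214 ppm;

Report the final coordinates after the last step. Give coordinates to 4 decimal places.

start: φ=50.185033°, λ=-31.300365°, h=689.987 m
→ ECEF (a=6378137.000, f=1/298.257223563): X=3496874.8654, Y=-2126163.7560, Z=4876523.0011
→ Helmert 7p (PV): X=3496675.6892, Y=-2125859.8174, Z=4876040.7998
→ Helmert 7p (PV): X=3496565.8405, Y=-2126209.2683, Z=4875681.7834

X=3496565.8405 m, Y=-2126209.2683 m, Z=4875681.7834 m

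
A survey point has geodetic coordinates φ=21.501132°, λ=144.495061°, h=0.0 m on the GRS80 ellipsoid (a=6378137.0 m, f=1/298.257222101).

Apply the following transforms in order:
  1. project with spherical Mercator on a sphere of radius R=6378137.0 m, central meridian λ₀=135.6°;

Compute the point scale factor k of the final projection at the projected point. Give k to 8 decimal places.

start: φ=21.501132°, λ=144.495061°, h=0.000 m
→ into merc (λ₀=135.6°): φ=21.50113200°, λ−λ₀=8.89506100°
scale k = 1.07479461

1.07479461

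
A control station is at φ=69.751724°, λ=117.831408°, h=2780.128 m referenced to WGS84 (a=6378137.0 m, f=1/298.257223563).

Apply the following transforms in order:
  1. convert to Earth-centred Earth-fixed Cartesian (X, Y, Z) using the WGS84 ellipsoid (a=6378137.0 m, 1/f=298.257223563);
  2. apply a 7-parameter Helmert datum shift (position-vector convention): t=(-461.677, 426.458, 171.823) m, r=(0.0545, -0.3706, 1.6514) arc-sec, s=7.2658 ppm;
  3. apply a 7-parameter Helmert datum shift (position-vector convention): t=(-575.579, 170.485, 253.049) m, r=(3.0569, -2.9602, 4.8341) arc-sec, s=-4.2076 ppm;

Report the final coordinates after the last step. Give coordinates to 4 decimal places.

start: φ=69.751724°, λ=117.831408°, h=2780.128 m
→ ECEF (a=6378137.000, f=1/298.257223563): X=-1034072.0472, Y=1958688.8526, Z=5964118.7672
→ Helmert 7p (PV): X=-1034567.6352, Y=1959119.6871, Z=5964332.5839
→ Helmert 7p (PV): X=-1035270.3722, Y=1959169.2899, Z=5964574.7244

X=-1035270.3722 m, Y=1959169.2899 m, Z=5964574.7244 m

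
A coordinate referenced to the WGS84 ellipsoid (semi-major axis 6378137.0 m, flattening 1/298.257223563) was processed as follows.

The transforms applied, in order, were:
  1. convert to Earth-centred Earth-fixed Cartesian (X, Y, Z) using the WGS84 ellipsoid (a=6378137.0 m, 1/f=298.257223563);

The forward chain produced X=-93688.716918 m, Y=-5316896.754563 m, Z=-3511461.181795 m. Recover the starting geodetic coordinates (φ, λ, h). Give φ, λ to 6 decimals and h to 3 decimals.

φ=-33.615226°, λ=-91.009501°, h=861.153 m

start: X=-93688.7169, Y=-5316896.7546, Z=-3511461.1818 m
→ geod (Bowring, a=6378137.000): φ=-33.61522600°, λ=-91.00950100°, h=861.1530 m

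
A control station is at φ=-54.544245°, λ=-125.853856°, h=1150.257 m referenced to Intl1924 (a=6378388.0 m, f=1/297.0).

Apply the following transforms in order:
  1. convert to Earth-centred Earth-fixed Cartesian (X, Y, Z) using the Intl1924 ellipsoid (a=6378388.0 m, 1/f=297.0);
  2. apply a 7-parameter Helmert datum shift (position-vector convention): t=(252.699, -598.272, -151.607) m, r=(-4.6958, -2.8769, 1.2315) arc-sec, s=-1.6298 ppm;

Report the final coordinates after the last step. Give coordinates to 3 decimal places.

X=-2172020.762 m, Y=-3006825.605 m, Z=-5173265.507 m

start: φ=-54.544245°, λ=-125.853856°, h=1150.257 m
→ ECEF (a=6378388.000, f=1/297.0): X=-2172367.1021, Y=-3006101.4905, Z=-5173160.4679
→ Helmert 7p (PV): X=-2172020.7617, Y=-3006825.6046, Z=-5173265.5065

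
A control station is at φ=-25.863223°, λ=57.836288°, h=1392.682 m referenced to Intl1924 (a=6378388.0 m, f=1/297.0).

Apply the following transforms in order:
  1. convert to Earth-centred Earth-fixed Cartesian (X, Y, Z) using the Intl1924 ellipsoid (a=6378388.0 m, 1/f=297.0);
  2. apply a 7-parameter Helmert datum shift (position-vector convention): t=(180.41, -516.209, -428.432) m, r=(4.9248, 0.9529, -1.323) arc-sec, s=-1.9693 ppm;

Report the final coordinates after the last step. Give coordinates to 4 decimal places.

X=3058191.2666 m, Y=4862367.3037 m, Z=-2766400.5545 m

start: φ=-25.863223°, λ=57.836288°, h=1392.682 m
→ ECEF (a=6378388.000, f=1/297.0): X=3057998.4668, Y=4862846.6603, Z=-2766079.5481
→ Helmert 7p (PV): X=3058191.2666, Y=4862367.3037, Z=-2766400.5545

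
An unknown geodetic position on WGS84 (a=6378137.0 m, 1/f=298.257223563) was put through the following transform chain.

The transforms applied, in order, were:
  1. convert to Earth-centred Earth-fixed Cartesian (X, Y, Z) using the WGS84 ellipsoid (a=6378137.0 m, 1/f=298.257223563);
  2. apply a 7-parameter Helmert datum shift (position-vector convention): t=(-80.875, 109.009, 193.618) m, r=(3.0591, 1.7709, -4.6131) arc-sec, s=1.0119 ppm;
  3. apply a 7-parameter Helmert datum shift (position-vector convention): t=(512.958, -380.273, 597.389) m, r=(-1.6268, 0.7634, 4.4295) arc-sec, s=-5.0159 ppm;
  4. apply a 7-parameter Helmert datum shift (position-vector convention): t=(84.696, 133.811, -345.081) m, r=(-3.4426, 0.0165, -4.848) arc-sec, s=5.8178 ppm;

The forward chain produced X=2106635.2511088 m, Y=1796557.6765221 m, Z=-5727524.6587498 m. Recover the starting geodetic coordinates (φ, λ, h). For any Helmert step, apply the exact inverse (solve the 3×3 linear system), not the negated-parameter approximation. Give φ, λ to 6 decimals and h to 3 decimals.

φ=-64.354760°, λ=40.468276°, h=1081.396 m

start: X=2106635.2511, Y=1796557.6765, Z=-5727524.6587 m
→ Helmert⁻¹: X=2106496.5319, Y=1796558.5116, Z=-5727116.1049
→ Helmert⁻¹: X=2106053.9252, Y=1796947.7451, Z=-5727720.2566
→ Helmert⁻¹: X=2106141.6611, Y=1796799.0712, Z=-5727916.6444
→ geod (Bowring, a=6378137.000): φ=-64.35476000°, λ=40.46827600°, h=1081.3960 m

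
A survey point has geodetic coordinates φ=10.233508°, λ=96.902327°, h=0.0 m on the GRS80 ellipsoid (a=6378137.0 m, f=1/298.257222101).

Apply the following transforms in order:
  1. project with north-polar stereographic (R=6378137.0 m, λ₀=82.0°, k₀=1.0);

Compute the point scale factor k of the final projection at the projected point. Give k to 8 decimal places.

start: φ=10.233508°, λ=96.902327°, h=0.000 m
→ into stereo (λ₀=82.0°): φ=10.23350800°, λ−λ₀=14.90232700°
scale k = 1.69828261

1.69828261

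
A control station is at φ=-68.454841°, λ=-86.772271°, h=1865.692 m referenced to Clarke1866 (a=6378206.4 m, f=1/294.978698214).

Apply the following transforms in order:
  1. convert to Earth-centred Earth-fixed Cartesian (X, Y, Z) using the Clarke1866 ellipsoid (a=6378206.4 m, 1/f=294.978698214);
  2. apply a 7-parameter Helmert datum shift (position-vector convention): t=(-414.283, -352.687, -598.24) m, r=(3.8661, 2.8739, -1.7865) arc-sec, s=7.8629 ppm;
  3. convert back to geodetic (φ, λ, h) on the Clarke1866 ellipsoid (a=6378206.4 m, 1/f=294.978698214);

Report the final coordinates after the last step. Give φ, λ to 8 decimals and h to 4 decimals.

φ=-68.45517912°, λ=-86.78518838°, h=2593.2085 m

start: φ=-68.454841°, λ=-86.772271°, h=1865.692 m
→ ECEF (a=6378206.400, f=1/294.978698214): X=132308.7700, Y=-2346142.7743, Z=-5911459.4911
→ Helmert 7p (PV): X=131792.8414, Y=-2346404.2531, Z=-5912150.0308
→ geod (Bowring, a=6378206.400): φ=-68.45517912°, λ=-86.78518838°, h=2593.2085 m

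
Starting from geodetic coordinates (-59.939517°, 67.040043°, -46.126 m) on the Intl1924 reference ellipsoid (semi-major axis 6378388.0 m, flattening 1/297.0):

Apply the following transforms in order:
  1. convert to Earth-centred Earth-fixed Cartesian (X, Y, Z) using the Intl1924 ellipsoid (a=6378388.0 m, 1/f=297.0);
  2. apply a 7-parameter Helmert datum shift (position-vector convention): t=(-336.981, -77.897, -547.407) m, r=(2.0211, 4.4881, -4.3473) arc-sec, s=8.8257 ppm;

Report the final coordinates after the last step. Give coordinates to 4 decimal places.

X=1249097.0104 m, Y=2949296.2467 m, Z=-5497777.3876 m

start: φ=-59.939517°, λ=67.040043°, h=-46.126 m
→ ECEF (a=6378388.000, f=1/297.0): X=1249480.4164, Y=2949320.5835, Z=-5497183.1759
→ Helmert 7p (PV): X=1249097.0104, Y=2949296.2467, Z=-5497777.3876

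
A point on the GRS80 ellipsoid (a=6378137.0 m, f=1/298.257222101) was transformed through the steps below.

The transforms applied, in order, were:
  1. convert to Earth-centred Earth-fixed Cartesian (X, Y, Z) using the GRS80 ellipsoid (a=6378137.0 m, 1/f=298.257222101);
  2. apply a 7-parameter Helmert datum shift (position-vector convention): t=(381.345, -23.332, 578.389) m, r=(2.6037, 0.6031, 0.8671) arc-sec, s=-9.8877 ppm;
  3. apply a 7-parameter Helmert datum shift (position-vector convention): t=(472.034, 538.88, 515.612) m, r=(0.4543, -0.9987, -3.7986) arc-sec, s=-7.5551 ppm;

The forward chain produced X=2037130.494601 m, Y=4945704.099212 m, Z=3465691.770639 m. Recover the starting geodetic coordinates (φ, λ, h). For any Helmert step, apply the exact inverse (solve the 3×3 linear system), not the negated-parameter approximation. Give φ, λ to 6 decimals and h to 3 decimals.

start: X=2037130.4946, Y=4945704.0992, Z=3465691.7706 m
→ Helmert⁻¹: X=2036599.5534, Y=4945247.7191, Z=3465181.5858
→ Helmert⁻¹: X=2036249.0013, Y=4945355.1226, Z=3464580.9822
→ geod (Bowring, a=6378137.000): φ=33.11131400°, λ=67.62059500°, h=503.8100 m

φ=33.111314°, λ=67.620595°, h=503.810 m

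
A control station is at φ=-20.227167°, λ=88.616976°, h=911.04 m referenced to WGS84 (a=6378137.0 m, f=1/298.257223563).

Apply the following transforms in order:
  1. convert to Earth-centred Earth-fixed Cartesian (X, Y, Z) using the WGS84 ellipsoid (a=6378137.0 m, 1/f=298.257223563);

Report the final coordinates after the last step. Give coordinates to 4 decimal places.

start: φ=-20.227167°, λ=88.616976°, h=911.040 m
→ ECEF (a=6378137.000, f=1/298.257223563): X=144527.2781, Y=5986298.6492, Z=-2191626.6932

X=144527.2781 m, Y=5986298.6492 m, Z=-2191626.6932 m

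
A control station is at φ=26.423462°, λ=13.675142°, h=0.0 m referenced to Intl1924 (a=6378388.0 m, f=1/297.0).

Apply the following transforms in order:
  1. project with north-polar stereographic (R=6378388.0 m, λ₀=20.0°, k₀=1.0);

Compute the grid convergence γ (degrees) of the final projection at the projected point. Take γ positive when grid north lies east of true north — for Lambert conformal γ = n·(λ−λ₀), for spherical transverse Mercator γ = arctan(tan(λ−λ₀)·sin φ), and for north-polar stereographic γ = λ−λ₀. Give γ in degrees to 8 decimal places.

-6.32485800

start: φ=26.423462°, λ=13.675142°, h=0.000 m
→ into stereo (λ₀=20.0°): φ=26.42346200°, λ−λ₀=-6.32485800°
convergence γ = -6.32485800°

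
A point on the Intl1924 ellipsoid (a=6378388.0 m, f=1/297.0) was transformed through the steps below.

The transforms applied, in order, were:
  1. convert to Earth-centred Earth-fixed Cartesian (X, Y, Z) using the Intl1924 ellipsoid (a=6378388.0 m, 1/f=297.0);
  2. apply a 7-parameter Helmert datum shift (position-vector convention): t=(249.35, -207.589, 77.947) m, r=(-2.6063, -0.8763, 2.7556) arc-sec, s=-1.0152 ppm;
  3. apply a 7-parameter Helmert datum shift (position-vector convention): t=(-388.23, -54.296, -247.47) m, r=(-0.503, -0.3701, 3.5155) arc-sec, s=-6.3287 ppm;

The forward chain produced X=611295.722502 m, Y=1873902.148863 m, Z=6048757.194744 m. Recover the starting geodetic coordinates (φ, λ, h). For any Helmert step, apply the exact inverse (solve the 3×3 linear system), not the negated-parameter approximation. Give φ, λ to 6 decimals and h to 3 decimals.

start: X=611295.7225, Y=1873902.1489, Z=6048757.1947 m
→ Helmert⁻¹: X=611730.6163, Y=1873943.1273, Z=6049046.4195
→ Helmert⁻¹: X=611532.6224, Y=1874068.0158, Z=6048995.6955
→ geod (Bowring, a=6378388.000): φ=72.06311100°, λ=71.92782600°, h=3146.2180 m

φ=72.063111°, λ=71.927826°, h=3146.218 m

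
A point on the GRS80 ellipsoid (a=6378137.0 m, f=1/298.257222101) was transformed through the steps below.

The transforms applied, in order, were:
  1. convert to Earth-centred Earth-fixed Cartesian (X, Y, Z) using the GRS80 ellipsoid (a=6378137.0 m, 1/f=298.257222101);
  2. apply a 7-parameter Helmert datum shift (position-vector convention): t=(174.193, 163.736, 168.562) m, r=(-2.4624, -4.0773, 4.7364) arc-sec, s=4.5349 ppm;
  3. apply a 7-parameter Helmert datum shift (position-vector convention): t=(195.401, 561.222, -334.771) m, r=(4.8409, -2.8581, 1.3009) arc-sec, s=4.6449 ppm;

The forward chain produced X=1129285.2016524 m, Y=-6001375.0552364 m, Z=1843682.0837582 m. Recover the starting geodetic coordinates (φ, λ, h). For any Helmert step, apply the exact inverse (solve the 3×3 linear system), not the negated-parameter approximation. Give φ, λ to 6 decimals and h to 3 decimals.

start: X=1129285.2017, Y=-6001375.0552, Z=1843682.0838 m
→ Helmert⁻¹: X=1129072.2559, Y=-6001872.2394, Z=1844133.5046
→ Helmert⁻¹: X=1128791.5681, Y=-6002056.6891, Z=1843862.6144
→ geod (Bowring, a=6378137.000): φ=16.90644000°, λ=-79.34893900°, h=3209.7060 m

φ=16.906440°, λ=-79.348939°, h=3209.706 m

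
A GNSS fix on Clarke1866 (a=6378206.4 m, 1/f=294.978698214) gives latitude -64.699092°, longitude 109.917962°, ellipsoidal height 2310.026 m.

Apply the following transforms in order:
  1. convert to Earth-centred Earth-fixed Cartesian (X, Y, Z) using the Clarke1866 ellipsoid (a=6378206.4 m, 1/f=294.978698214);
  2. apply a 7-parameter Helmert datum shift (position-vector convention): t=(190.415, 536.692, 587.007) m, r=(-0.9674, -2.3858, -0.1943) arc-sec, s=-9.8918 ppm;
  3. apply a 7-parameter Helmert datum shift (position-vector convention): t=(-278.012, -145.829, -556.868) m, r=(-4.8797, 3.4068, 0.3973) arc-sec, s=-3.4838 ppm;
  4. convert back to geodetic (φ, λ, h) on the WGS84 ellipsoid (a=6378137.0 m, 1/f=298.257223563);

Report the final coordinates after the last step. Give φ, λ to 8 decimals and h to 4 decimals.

φ=-64.69552998°, λ=109.91867648°, h=2242.9873 m

start: φ=-64.699092°, λ=109.917962°, h=2310.026 m
→ ECEF (a=6378206.400, f=1/294.978698214): X=-931549.0278, Y=2570857.3209, Z=-5745348.6700
→ Helmert 7p (PV): X=-931280.5224, Y=2571342.5141, Z=-5744727.6634
→ Helmert 7p (PV): X=-931655.1261, Y=2571050.0281, Z=-5745309.9676
→ geod (Bowring, a=6378137.000): φ=-64.69552998°, λ=109.91867648°, h=2242.9873 m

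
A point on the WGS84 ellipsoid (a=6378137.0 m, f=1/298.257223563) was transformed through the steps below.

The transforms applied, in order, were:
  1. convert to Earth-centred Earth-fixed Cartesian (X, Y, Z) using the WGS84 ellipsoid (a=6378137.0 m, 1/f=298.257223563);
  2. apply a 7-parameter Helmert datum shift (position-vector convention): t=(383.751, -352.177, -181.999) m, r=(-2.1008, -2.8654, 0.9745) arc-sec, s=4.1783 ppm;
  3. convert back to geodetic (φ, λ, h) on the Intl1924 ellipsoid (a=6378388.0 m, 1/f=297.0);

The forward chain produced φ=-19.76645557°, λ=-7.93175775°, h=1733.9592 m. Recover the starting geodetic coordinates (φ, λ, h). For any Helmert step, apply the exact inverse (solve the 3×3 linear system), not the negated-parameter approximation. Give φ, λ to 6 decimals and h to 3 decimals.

φ=-19.766568°, λ=-7.929039°, h=1483.138 m

start: φ=-19.766456°, λ=-7.931758°, h=1733.959 m
→ ECEF (a=6378388.000, f=1/297.0): X=5949043.7782, Y=-828859.2109, Z=-2143997.1663
→ Helmert⁻¹: X=5948601.4750, Y=-828509.8408, Z=-2143897.2853
→ geod (Bowring, a=6378137.000): φ=-19.76656800°, λ=-7.92903900°, h=1483.1380 m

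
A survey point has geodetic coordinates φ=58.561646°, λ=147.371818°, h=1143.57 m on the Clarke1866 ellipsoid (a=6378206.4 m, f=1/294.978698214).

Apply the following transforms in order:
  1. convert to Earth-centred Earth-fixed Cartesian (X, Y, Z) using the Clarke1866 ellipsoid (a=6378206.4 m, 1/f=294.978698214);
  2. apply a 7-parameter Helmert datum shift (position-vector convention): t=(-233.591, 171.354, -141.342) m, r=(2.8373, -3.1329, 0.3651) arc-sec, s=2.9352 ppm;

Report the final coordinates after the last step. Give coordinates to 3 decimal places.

start: φ=58.561646°, λ=147.371818°, h=1143.570 m
→ ECEF (a=6378206.400, f=1/294.978698214): X=-2809177.4491, Y=1798491.4149, Z=5419404.2997
→ Helmert 7p (PV): X=-2809504.7831, Y=1798588.5279, Z=5419260.9362

X=-2809504.783 m, Y=1798588.528 m, Z=5419260.936 m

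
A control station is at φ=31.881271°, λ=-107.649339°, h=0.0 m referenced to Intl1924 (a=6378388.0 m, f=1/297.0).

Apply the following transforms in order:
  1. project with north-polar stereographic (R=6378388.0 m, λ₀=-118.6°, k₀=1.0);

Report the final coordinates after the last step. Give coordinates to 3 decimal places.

start: φ=31.881271°, λ=-107.649339°, h=0.000 m
→ stereo (R=6378388.0, λ₀=-118.6°): E=1346554.2310, N=-6959411.5654

E=1346554.231 m, N=-6959411.565 m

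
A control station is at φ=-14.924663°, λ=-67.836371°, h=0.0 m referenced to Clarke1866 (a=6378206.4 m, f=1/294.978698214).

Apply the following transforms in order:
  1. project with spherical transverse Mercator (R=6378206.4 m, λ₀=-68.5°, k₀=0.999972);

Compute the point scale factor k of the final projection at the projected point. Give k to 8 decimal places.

start: φ=-14.924663°, λ=-67.836371°, h=0.000 m
→ into tm (λ₀=-68.5°): φ=-14.92466300°, λ−λ₀=0.66362900°
scale k = 1.00003463

1.00003463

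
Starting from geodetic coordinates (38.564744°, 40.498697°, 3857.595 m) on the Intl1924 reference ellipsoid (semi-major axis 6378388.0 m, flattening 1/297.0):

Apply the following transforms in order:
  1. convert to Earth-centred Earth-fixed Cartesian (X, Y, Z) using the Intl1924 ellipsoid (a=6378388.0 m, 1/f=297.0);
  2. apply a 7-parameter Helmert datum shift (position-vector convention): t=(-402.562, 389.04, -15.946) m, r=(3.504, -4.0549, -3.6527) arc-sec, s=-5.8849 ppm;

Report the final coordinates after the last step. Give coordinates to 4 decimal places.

X=3799249.7552 m, Y=3245332.1040 m, Z=3957211.6763 m

start: φ=38.564744°, λ=40.498697°, h=3857.595 m
→ ECEF (a=6378388.000, f=1/297.0): X=3799695.0031, Y=3245096.6713, Z=3957121.0859
→ Helmert 7p (PV): X=3799249.7552, Y=3245332.1040, Z=3957211.6763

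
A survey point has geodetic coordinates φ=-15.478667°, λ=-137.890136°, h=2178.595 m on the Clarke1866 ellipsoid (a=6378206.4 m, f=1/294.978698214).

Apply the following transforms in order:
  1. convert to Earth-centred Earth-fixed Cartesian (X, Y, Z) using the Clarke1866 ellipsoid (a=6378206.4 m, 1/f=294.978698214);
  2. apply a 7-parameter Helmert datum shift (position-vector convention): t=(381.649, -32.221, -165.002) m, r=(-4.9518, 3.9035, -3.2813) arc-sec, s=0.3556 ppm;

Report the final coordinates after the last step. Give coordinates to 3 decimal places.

start: φ=-15.478667°, λ=-137.890136°, h=2178.595 m
→ ECEF (a=6378206.400, f=1/294.978698214): X=-4562775.3124, Y=-4124210.9429, Z=-1691680.3785
→ Helmert 7p (PV): X=-4562492.9092, Y=-4124212.6572, Z=-1691660.6229

X=-4562492.909 m, Y=-4124212.657 m, Z=-1691660.623 m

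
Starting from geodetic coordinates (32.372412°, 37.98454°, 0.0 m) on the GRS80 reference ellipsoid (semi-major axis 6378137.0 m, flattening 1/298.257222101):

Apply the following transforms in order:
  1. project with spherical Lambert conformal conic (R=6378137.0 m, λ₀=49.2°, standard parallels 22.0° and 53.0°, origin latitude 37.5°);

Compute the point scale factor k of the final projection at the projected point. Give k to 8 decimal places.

0.96809623

start: φ=32.372412°, λ=37.984540°, h=0.000 m
→ into lcc (λ₀=49.2°): φ=32.37241200°, λ−λ₀=-11.21546000°
scale k = 0.96809623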